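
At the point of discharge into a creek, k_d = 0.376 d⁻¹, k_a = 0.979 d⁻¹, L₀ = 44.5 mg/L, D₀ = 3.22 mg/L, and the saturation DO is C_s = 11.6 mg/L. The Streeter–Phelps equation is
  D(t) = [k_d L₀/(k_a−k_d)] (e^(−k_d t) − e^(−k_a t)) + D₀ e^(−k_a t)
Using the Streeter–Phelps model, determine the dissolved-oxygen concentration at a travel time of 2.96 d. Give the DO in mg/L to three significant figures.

k_d L₀/(k_a−k_d) = 0.376×44.5/(0.979−0.376) = 16.73/0.6030 = 27.75 mg/L.
e^(−k_d t) = e^(−0.376×2.960) = 0.3286; e^(−k_a t) = e^(−0.979×2.960) = 0.05514.
D = 27.75 × (0.3286 − 0.05514) + 3.22 × 0.05514 = 7.587 + 0.1776 = 7.765 mg/L.
DO = C_s − D = 11.6 − 7.765 = 3.835 mg/L.

DO ≈ 3.83 mg/L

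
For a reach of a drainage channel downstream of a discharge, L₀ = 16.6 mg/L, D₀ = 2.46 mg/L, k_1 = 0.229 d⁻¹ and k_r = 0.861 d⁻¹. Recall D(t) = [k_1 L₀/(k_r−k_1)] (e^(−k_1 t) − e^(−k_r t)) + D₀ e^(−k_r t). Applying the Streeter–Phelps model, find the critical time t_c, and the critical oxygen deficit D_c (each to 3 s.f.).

t_c ≈ 1.26 d; D_c ≈ 3.31 mg/L

At the critical point dD/dt = 0, so k_1 L₀ e^(−k_1 t) = k_r D. Substituting D(t) from the Streeter–Phelps equation and solving for t gives
t_c = ln[(k_r/k_1)(1 − D₀(k_r−k_1)/(k_1 L₀))] / (k_r−k_1).
Here k_r−k_1 = 0.6320 d⁻¹ and 1 − D₀(k_r−k_1)/(k_1 L₀) = 1 − 2.46×0.6320/(0.229×16.6) = 0.5910, so
t_c = ln(3.760 × 0.5910) / 0.6320 = 0.7985 / 0.6320 = 1.263 d.
L(t_c) = L₀ e^(−k_1 t_c) = 16.6 × 0.7488 = 12.43 mg/L, and at the critical point k_r D_c = k_1 L, so D_c = (0.229/0.861) × 12.43 = 3.306 mg/L.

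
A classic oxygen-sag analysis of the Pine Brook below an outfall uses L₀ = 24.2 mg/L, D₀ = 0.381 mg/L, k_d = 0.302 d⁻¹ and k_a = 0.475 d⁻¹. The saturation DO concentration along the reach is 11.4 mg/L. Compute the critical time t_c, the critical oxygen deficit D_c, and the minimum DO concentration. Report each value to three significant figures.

At the critical point dD/dt = 0, so k_d L₀ e^(−k_d t) = k_a D. Substituting D(t) from the Streeter–Phelps equation and solving for t gives
t_c = ln[(k_a/k_d)(1 − D₀(k_a−k_d)/(k_d L₀))] / (k_a−k_d).
Here k_a−k_d = 0.1730 d⁻¹ and 1 − D₀(k_a−k_d)/(k_d L₀) = 1 − 0.381×0.1730/(0.302×24.2) = 0.9910, so
t_c = ln(1.573 × 0.9910) / 0.1730 = 0.4438 / 0.1730 = 2.565 d.
D_c = (k_d/k_a) L₀ e^(−k_d t_c) = (0.302/0.475) × 24.2 × e^(−0.302×2.565) = 0.6358 × 24.2 × 0.4608 = 7.090 mg/L.
Minimum DO = C_s − D_c = 11.4 − 7.090 = 4.310 mg/L.

t_c ≈ 2.57 d; D_c ≈ 7.09 mg/L; min DO ≈ 4.31 mg/L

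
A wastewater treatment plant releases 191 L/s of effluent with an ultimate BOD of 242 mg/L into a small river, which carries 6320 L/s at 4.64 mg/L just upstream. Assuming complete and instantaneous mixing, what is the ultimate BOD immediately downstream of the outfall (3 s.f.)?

11.6 mg/L

Flow-weighted mixing: C = (Q_r C_r + Q_w C_w)/(Q_r + Q_w)
= (6320×4.64 + 191×242)/(6320 + 191) = 75550/6511 = 11.60 mg/L.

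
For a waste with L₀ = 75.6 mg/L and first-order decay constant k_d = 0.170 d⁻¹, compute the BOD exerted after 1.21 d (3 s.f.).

y ≈ 14.1 mg/L

y_t = L₀(1 − e^(−k_d t)) = 75.6 × (1 − e^(−0.170×1.21))
= 75.6 × (1 − 0.8141) = 75.6 × 0.1859 = 14.06 mg/L.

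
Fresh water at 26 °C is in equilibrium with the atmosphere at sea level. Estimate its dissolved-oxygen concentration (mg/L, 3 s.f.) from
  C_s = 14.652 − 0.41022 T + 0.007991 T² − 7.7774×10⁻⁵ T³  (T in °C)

C_s = 14.652 − 0.41022×26 + 0.007991×26² − 7.7774×10⁻⁵×26³ = 8.021 mg/L.

C_s ≈ 8.02 mg/L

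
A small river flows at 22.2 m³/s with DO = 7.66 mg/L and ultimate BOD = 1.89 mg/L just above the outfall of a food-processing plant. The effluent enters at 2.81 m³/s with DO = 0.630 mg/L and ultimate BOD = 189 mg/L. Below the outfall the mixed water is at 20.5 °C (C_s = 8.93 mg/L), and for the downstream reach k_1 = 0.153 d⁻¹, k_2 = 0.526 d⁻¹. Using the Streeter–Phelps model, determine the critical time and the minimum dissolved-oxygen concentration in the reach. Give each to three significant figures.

t_c ≈ 2.65 d; minimum DO ≈ 4.48 mg/L

Mixed DO = (22.2×7.66 + 2.81×0.630)/(22.2+2.81) = 171.8/25.01 = 6.870 mg/L.
Mixed L₀ = (22.2×1.89 + 2.81×189)/(25.01) = 573.0/25.01 = 22.91 mg/L.
Initial deficit D₀ = C_s − DO₀ = 8.93 − 6.870 = 2.060 mg/L.
t_c = (1/0.3730) ln[(0.526/0.153)(1 − 2.060×0.3730/(0.153×22.91))] = 2.681 × ln(2.684) = 2.647 d.
D_c = (0.153/0.526) × 22.91 × e^(−0.153×2.647) = 0.2909 × 22.91 × 0.6669 = 4.445 mg/L.
Minimum DO = 8.93 − 4.445 = 4.485 mg/L.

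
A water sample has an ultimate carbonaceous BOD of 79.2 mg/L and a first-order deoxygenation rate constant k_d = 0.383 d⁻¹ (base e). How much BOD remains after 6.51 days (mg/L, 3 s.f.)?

L ≈ 6.54 mg/L

L_t = L₀ e^(−k_d t) = 79.2 × e^(−0.383×6.51) = 79.2 × 0.08263 = 6.545 mg/L.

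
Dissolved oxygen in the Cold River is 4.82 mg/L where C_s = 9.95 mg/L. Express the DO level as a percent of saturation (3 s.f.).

48.4 % saturation

% saturation = C/C_s × 100 = 4.82/9.95 × 100 = 48.4 %.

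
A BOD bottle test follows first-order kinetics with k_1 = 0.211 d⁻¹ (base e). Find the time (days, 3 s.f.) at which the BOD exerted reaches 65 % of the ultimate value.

y/L₀ = 1 − e^(−k_1 t) = 0.65 ⇒ e^(−k_1 t) = 0.350
t = −ln(0.350) / 0.211 = 1.050 / 0.211 = 4.975 d.

t ≈ 4.98 d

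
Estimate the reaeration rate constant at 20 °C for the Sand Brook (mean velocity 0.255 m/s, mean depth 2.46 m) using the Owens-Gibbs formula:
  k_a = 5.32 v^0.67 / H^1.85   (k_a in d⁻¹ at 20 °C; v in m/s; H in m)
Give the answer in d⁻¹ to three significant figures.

k_a = 5.32 × 0.255^0.67 / 2.46^1.85 = 5.32 × 0.4003 / 5.287 = 0.4028 d⁻¹.

k_a ≈ 0.403 d⁻¹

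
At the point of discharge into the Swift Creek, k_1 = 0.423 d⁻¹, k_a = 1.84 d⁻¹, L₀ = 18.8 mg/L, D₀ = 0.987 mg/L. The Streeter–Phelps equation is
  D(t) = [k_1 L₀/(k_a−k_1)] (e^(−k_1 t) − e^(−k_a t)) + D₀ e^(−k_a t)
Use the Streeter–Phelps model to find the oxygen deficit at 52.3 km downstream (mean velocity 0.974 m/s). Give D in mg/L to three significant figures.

Travel time t = x/v = 52.3 km / (0.974 m/s) = 52300 m / 0.974 m/s = 53700 s = 0.6215 d.
k_1 L₀/(k_a−k_1) = 0.423×18.8/(1.84−0.423) = 7.952/1.417 = 5.612 mg/L.
e^(−k_1 t) = e^(−0.423×0.6215) = 0.7688; e^(−k_a t) = e^(−1.84×0.6215) = 0.3187.
D = 5.612 × (0.7688 − 0.3187) + 0.987 × 0.3187 = 2.526 + 0.3145 = 2.841 mg/L.

D ≈ 2.84 mg/L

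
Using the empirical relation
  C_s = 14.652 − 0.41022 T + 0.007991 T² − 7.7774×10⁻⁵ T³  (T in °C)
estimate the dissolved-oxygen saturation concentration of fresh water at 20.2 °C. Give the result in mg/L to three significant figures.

C_s = 14.652 − 0.41022×20.2 + 0.007991×20.2² − 7.7774×10⁻⁵×20.2³ = 8.985 mg/L.

C_s ≈ 8.99 mg/L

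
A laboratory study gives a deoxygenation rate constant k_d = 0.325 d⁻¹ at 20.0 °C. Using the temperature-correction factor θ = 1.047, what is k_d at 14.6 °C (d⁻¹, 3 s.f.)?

k_d ≈ 0.254 d⁻¹

k_d(T₂) = k_d(T₁) · θ^(T₂−T₁) = 0.325 × 1.047^(14.6−20.0)
= 0.325 × 1.047^-5.40 = 0.325 × 0.7803 = 0.2536 d⁻¹.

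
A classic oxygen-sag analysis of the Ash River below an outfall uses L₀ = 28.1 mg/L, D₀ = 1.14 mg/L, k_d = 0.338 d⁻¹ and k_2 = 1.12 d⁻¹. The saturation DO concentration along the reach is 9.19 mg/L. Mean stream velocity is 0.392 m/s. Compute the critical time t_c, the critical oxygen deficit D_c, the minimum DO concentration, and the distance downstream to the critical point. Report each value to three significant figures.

At the critical point dD/dt = 0, so k_d L₀ e^(−k_d t) = k_2 D. Substituting D(t) from the Streeter–Phelps equation and solving for t gives
t_c = ln[(k_2/k_d)(1 − D₀(k_2−k_d)/(k_d L₀))] / (k_2−k_d).
Here k_2−k_d = 0.7820 d⁻¹ and 1 − D₀(k_2−k_d)/(k_d L₀) = 1 − 1.14×0.7820/(0.338×28.1) = 0.9061, so
t_c = ln(3.314 × 0.9061) / 0.7820 = 1.099 / 0.7820 = 1.406 d.
L(t_c) = L₀ e^(−k_d t_c) = 28.1 × 0.6217 = 17.47 mg/L, and at the critical point k_2 D_c = k_d L, so D_c = (0.338/1.12) × 17.47 = 5.273 mg/L.
Minimum DO = C_s − D_c = 9.19 − 5.273 = 3.917 mg/L.
x_c = v t_c = 0.392 m/s × 1.406 d × 86400 s/d = 47620 m ≈ 47.6 km.

t_c ≈ 1.41 d; D_c ≈ 5.27 mg/L; min DO ≈ 3.92 mg/L; x_c ≈ 47.6 km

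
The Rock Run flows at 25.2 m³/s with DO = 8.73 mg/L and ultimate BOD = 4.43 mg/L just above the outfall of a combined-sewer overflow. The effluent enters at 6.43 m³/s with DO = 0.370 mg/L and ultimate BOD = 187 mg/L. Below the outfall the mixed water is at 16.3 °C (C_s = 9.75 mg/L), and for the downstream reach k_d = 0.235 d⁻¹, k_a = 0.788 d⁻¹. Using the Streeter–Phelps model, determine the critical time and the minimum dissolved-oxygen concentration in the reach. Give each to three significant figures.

Mixed DO = (25.2×8.73 + 6.43×0.370)/(25.2+6.43) = 222.4/31.63 = 7.031 mg/L.
Mixed L₀ = (25.2×4.43 + 6.43×187)/(31.63) = 1314/31.63 = 41.54 mg/L.
Initial deficit D₀ = C_s − DO₀ = 9.75 − 7.031 = 2.719 mg/L.
t_c = (1/0.5530) ln[(0.788/0.235)(1 − 2.719×0.5530/(0.235×41.54))] = 1.808 × ln(2.837) = 1.885 d.
D_c = (0.235/0.788) × 41.54 × e^(−0.235×1.885) = 0.2982 × 41.54 × 0.6421 = 7.955 mg/L.
Minimum DO = 9.75 − 7.955 = 1.795 mg/L.

t_c ≈ 1.89 d; minimum DO ≈ 1.80 mg/L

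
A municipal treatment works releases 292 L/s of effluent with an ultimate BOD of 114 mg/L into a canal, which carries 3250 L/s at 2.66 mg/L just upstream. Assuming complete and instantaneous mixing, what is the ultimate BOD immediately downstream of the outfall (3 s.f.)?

11.8 mg/L

Flow-weighted mixing: C = (Q_r C_r + Q_w C_w)/(Q_r + Q_w)
= (3250×2.66 + 292×114)/(3250 + 292) = 41930/3542 = 11.84 mg/L.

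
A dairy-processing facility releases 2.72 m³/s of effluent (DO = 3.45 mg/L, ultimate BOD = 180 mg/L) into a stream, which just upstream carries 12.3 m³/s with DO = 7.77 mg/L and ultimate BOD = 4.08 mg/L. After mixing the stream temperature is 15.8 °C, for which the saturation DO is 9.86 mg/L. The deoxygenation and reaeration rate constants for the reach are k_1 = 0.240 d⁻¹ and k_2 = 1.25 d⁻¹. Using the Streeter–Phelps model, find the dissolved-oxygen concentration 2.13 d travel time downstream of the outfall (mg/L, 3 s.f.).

DO ≈ 5.13 mg/L

Mixed DO = (12.3×7.77 + 2.72×3.45)/(12.3+2.72) = 105.0/15.02 = 6.988 mg/L.
Mixed L₀ = (12.3×4.08 + 2.72×180)/(15.02) = 539.8/15.02 = 35.94 mg/L.
Initial deficit D₀ = C_s − DO₀ = 9.86 − 6.988 = 2.872 mg/L.
D(2.13) = [0.240×35.94/(1.25−0.240)](e^(−0.240×2.13) − e^(−1.25×2.13)) + 2.872 e^(−1.25×2.13)
= 8.540 × (0.5998 − 0.06977) + 2.872 × 0.06977 = 4.726 mg/L.
DO = 9.86 − 4.726 = 5.134 mg/L.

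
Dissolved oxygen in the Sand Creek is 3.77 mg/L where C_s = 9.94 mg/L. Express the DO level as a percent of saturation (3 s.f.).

% saturation = C/C_s × 100 = 3.77/9.94 × 100 = 37.9 %.

37.9 % saturation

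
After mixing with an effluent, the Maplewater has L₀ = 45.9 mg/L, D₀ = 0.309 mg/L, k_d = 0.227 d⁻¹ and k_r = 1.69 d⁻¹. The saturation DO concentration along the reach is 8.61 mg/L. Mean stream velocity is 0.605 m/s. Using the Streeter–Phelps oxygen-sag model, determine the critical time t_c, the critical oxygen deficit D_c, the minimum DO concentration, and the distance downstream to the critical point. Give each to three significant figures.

With k_r/k_d = 7.445 and 1 − D₀(k_r−k_d)/(k_d L₀) = 0.9566,
t_c = ln(7.445 × 0.9566) / (1.69 − 0.227) = ln(7.122) / 1.463 = 1.963/1.463 = 1.342 d.
D_c = (k_d/k_r) L₀ e^(−k_d t_c) = (0.227/1.69) × 45.9 × e^(−0.227×1.342) = 0.1343 × 45.9 × 0.7374 = 4.546 mg/L.
Minimum DO = C_s − D_c = 8.61 − 4.546 = 4.064 mg/L.
x_c = v t_c = 0.605 m/s × 1.342 d × 86400 s/d = 70140 m ≈ 70.1 km.

t_c ≈ 1.34 d; D_c ≈ 4.55 mg/L; min DO ≈ 4.06 mg/L; x_c ≈ 70.1 km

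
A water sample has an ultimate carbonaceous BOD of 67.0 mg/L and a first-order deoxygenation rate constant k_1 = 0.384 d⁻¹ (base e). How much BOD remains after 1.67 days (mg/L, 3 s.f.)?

L_t = L₀ e^(−k_1 t) = 67.0 × e^(−0.384×1.67) = 67.0 × 0.5266 = 35.28 mg/L.

L ≈ 35.3 mg/L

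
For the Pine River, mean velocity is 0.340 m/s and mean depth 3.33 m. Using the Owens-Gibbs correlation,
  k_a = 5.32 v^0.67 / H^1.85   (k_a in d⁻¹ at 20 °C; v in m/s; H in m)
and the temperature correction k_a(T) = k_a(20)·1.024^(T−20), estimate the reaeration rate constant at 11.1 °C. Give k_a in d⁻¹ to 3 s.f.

k_a ≈ 0.226 d⁻¹

k_a(20) = 5.32 × 0.340^0.67 / 3.33^1.85 = 5.32 × 0.4854 / 9.258 = 0.2789 d⁻¹.
k_a(11.1) = 0.2789 × 1.024^(11.1−20) = 0.2789 × 0.8097 = 0.2258 d⁻¹.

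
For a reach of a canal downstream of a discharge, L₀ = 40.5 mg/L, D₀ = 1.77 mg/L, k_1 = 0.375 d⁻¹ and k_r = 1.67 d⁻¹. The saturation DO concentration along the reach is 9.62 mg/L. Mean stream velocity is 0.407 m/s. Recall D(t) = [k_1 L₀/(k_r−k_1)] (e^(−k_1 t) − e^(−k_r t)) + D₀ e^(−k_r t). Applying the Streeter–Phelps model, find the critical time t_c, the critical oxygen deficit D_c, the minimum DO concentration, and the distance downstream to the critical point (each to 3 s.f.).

t_c ≈ 1.03 d; D_c ≈ 6.19 mg/L; min DO ≈ 3.43 mg/L; x_c ≈ 36.1 km

At the critical point dD/dt = 0, so k_1 L₀ e^(−k_1 t) = k_r D. Substituting D(t) from the Streeter–Phelps equation and solving for t gives
t_c = ln[(k_r/k_1)(1 − D₀(k_r−k_1)/(k_1 L₀))] / (k_r−k_1).
Here k_r−k_1 = 1.295 d⁻¹ and 1 − D₀(k_r−k_1)/(k_1 L₀) = 1 − 1.77×1.295/(0.375×40.5) = 0.8491, so
t_c = ln(4.453 × 0.8491) / 1.295 = 1.330 / 1.295 = 1.027 d.
D_c = (k_1/k_r) L₀ e^(−k_1 t_c) = (0.375/1.67) × 40.5 × e^(−0.375×1.027) = 0.2246 × 40.5 × 0.6803 = 6.187 mg/L.
Minimum DO = C_s − D_c = 9.62 − 6.187 = 3.433 mg/L.
x_c = v t_c = 0.407 m/s × 1.027 d × 86400 s/d = 36120 m ≈ 36.1 km.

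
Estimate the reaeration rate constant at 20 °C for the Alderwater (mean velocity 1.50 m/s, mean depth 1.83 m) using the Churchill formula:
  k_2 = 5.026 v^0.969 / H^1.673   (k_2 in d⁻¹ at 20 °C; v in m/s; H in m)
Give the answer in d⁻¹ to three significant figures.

k_2 ≈ 2.71 d⁻¹

k_2 = 5.026 × 1.50^0.969 / 1.83^1.673 = 5.026 × 1.481 / 2.748 = 2.709 d⁻¹.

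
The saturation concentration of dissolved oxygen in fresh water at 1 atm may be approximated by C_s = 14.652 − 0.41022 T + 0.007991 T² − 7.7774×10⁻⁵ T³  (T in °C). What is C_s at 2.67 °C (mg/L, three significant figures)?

C_s ≈ 13.6 mg/L

C_s = 14.652 − 0.41022×2.67 + 0.007991×2.67² − 7.7774×10⁻⁵×2.67³ = 13.61 mg/L.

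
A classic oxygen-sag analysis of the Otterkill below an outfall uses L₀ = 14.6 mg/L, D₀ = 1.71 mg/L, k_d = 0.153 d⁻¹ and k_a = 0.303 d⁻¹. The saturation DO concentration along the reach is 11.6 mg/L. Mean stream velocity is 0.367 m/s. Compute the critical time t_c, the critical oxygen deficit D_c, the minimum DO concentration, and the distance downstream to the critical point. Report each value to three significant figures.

t_c ≈ 3.74 d; D_c ≈ 4.16 mg/L; min DO ≈ 7.44 mg/L; x_c ≈ 119 km

t_c = [1/(k_a−k_d)] ln[(k_a/k_d)(1 − D₀(k_a−k_d)/(k_d L₀))]
= [1/(0.303−0.153)] ln[(0.303/0.153)(1 − 1.71×0.1500/(0.153×14.6))]
= (1/0.1500) ln[1.980 × 0.8852] = 6.667 × ln(1.753) = 6.667 × 0.5613 = 3.742 d.
D_c = (k_d/k_a) L₀ e^(−k_d t_c) = (0.153/0.303) × 14.6 × e^(−0.153×3.742) = 0.5050 × 14.6 × 0.5641 = 4.159 mg/L.
Minimum DO = C_s − D_c = 11.6 − 4.159 = 7.441 mg/L.
x_c = v t_c = 0.367 m/s × 3.742 d × 86400 s/d = 118700 m ≈ 119 km.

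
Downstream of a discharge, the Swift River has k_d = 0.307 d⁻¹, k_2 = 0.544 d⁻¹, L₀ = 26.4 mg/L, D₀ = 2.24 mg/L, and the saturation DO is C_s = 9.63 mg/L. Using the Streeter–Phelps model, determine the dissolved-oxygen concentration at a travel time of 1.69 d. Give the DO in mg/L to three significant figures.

k_d L₀/(k_2−k_d) = 0.307×26.4/(0.544−0.307) = 8.105/0.2370 = 34.20 mg/L.
e^(−k_d t) = e^(−0.307×1.690) = 0.5952; e^(−k_2 t) = e^(−0.544×1.690) = 0.3988.
D = 34.20 × (0.5952 − 0.3988) + 2.24 × 0.3988 = 6.718 + 0.8933 = 7.611 mg/L.
DO = C_s − D = 9.63 − 7.611 = 2.019 mg/L.

DO ≈ 2.02 mg/L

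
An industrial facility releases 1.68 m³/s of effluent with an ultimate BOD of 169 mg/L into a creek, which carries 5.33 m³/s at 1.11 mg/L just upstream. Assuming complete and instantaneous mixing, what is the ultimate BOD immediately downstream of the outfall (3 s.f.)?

Flow-weighted mixing: C = (Q_r C_r + Q_w C_w)/(Q_r + Q_w)
= (5.33×1.11 + 1.68×169)/(5.33 + 1.68) = 289.8/7.010 = 41.35 mg/L.

41.3 mg/L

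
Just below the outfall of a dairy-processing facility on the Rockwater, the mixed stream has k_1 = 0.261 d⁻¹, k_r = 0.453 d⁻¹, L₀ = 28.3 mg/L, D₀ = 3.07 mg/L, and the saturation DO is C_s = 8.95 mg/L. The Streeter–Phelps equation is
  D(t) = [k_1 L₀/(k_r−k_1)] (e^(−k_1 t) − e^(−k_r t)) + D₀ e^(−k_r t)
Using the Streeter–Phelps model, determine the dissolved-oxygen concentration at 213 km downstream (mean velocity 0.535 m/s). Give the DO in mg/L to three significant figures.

DO ≈ 1.78 mg/L

Travel time t = x/v = 213 km / (0.535 m/s) = 213000 m / 0.535 m/s = 398100 s = 4.608 d.
k_1 L₀/(k_r−k_1) = 0.261×28.3/(0.453−0.261) = 7.386/0.1920 = 38.47 mg/L.
e^(−k_1 t) = e^(−0.261×4.608) = 0.3004; e^(−k_r t) = e^(−0.453×4.608) = 0.1240.
D = 38.47 × (0.3004 − 0.1240) + 3.07 × 0.1240 = 6.785 + 0.3807 = 7.166 mg/L.
DO = C_s − D = 8.95 − 7.166 = 1.784 mg/L.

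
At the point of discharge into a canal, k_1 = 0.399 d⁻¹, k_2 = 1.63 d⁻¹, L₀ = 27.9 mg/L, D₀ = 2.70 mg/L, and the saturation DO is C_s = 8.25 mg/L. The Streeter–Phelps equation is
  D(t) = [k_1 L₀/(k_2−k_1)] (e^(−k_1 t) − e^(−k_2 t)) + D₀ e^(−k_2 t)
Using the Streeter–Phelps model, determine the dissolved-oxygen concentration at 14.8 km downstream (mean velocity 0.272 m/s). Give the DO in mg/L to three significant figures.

DO ≈ 3.49 mg/L

Travel time t = x/v = 14.8 km / (0.272 m/s) = 14800 m / 0.272 m/s = 54410 s = 0.6298 d.
k_1 L₀/(k_2−k_1) = 0.399×27.9/(1.63−0.399) = 11.13/1.231 = 9.043 mg/L.
e^(−k_1 t) = e^(−0.399×0.6298) = 0.7778; e^(−k_2 t) = e^(−1.63×0.6298) = 0.3583.
D = 9.043 × (0.7778 − 0.3583) + 2.70 × 0.3583 = 3.794 + 0.9673 = 4.761 mg/L.
DO = C_s − D = 8.25 − 4.761 = 3.489 mg/L.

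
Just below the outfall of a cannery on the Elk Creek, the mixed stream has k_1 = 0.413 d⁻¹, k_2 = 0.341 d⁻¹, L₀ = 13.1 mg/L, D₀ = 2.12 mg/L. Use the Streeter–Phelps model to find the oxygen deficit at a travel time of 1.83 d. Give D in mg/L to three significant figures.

k_1 L₀/(k_2−k_1) = 0.413×13.1/(0.341−0.413) = 5.410/-0.07200 = -75.14 mg/L.
e^(−k_1 t) = e^(−0.413×1.830) = 0.4696; e^(−k_2 t) = e^(−0.341×1.830) = 0.5358.
D = -75.14 × (0.4696 − 0.5358) + 2.12 × 0.5358 = 4.970 + 1.136 = 6.106 mg/L.

D ≈ 6.11 mg/L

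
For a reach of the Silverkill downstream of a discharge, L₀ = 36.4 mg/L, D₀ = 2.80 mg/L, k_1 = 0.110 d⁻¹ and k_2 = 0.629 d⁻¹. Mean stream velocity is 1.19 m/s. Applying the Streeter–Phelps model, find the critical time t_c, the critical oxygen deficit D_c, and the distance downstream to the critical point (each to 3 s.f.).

t_c ≈ 2.49 d; D_c ≈ 4.84 mg/L; x_c ≈ 256 km

At the critical point dD/dt = 0, so k_1 L₀ e^(−k_1 t) = k_2 D. Substituting D(t) from the Streeter–Phelps equation and solving for t gives
t_c = ln[(k_2/k_1)(1 − D₀(k_2−k_1)/(k_1 L₀))] / (k_2−k_1).
Here k_2−k_1 = 0.5190 d⁻¹ and 1 − D₀(k_2−k_1)/(k_1 L₀) = 1 − 2.80×0.5190/(0.110×36.4) = 0.6371, so
t_c = ln(5.718 × 0.6371) / 0.5190 = 1.293 / 0.5190 = 2.491 d.
L(t_c) = L₀ e^(−k_1 t_c) = 36.4 × 0.7603 = 27.68 mg/L, and at the critical point k_2 D_c = k_1 L, so D_c = (0.110/0.629) × 27.68 = 4.840 mg/L.
x_c = v t_c = 1.19 m/s × 2.491 d × 86400 s/d = 256100 m ≈ 256 km.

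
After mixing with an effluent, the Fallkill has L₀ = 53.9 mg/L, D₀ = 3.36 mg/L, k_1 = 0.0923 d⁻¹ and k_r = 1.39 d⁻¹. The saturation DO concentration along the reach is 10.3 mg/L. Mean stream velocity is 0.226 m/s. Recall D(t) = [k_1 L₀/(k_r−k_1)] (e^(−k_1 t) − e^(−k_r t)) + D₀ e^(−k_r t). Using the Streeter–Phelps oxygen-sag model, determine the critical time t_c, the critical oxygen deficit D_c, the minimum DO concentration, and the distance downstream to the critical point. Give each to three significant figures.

With k_r/k_1 = 15.06 and 1 − D₀(k_r−k_1)/(k_1 L₀) = 0.1236,
t_c = ln(15.06 × 0.1236) / (1.39 − 0.0923) = ln(1.861) / 1.298 = 0.6210/1.298 = 0.4785 d.
D_c = (k_1/k_r) L₀ e^(−k_1 t_c) = (0.0923/1.39) × 53.9 × e^(−0.0923×0.4785) = 0.06640 × 53.9 × 0.9568 = 3.424 mg/L.
Minimum DO = C_s − D_c = 10.3 − 3.424 = 6.876 mg/L.
x_c = v t_c = 0.226 m/s × 0.4785 d × 86400 s/d = 9344 m ≈ 9.34 km.

t_c ≈ 0.479 d; D_c ≈ 3.42 mg/L; min DO ≈ 6.88 mg/L; x_c ≈ 9.34 km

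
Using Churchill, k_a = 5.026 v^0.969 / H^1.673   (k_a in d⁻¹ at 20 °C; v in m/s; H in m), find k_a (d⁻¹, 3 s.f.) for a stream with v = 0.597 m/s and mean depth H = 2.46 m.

k_a ≈ 0.676 d⁻¹

k_a = 5.026 × 0.597^0.969 / 2.46^1.673 = 5.026 × 0.6066 / 4.509 = 0.6762 d⁻¹.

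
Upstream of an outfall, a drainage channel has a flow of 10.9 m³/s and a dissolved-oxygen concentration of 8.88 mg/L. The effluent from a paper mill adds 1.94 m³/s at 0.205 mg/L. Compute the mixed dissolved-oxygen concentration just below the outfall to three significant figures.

Flow-weighted mixing: C = (Q_r C_r + Q_w C_w)/(Q_r + Q_w)
= (10.9×8.88 + 1.94×0.205)/(10.9 + 1.94) = 97.19/12.84 = 7.569 mg/L.

7.57 mg/L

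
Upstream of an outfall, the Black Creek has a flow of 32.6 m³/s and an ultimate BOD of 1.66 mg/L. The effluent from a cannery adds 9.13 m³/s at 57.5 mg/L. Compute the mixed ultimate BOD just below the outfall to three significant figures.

13.9 mg/L

Flow-weighted mixing: C = (Q_r C_r + Q_w C_w)/(Q_r + Q_w)
= (32.6×1.66 + 9.13×57.5)/(32.6 + 9.13) = 579.1/41.73 = 13.88 mg/L.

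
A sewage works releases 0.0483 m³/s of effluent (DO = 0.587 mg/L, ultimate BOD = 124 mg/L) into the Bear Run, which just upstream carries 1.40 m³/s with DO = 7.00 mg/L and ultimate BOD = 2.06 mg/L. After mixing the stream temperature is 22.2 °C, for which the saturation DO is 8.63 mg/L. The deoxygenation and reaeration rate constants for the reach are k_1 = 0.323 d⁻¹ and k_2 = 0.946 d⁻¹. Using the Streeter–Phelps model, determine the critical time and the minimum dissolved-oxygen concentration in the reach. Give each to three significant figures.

t_c ≈ 0.331 d; minimum DO ≈ 6.75 mg/L

Mixed DO = (1.40×7.00 + 0.0483×0.587)/(1.40+0.0483) = 9.828/1.448 = 6.786 mg/L.
Mixed L₀ = (1.40×2.06 + 0.0483×124)/(1.448) = 8.873/1.448 = 6.127 mg/L.
Initial deficit D₀ = C_s − DO₀ = 8.63 − 6.786 = 1.844 mg/L.
t_c = (1/0.6230) ln[(0.946/0.323)(1 − 1.844×0.6230/(0.323×6.127))] = 1.605 × ln(1.229) = 0.3305 d.
D_c = (0.323/0.946) × 6.127 × e^(−0.323×0.3305) = 0.3414 × 6.127 × 0.8987 = 1.880 mg/L.
Minimum DO = 8.63 − 1.880 = 6.750 mg/L.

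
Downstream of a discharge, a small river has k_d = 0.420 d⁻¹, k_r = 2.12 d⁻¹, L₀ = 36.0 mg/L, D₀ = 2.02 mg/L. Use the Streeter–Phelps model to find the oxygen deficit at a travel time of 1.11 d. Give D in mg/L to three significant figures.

D ≈ 4.93 mg/L

k_d L₀/(k_r−k_d) = 0.420×36.0/(2.12−0.420) = 15.12/1.700 = 8.894 mg/L.
e^(−k_d t) = e^(−0.420×1.110) = 0.6274; e^(−k_r t) = e^(−2.12×1.110) = 0.09506.
D = 8.894 × (0.6274 − 0.09506) + 2.02 × 0.09506 = 4.734 + 0.1920 = 4.927 mg/L.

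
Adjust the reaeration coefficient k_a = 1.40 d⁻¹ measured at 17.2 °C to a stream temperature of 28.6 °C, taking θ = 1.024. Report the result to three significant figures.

k_a ≈ 1.83 d⁻¹

k_a(T₂) = k_a(T₁) · θ^(T₂−T₁) = 1.40 × 1.024^(28.6−17.2)
= 1.40 × 1.024^11.4 = 1.40 × 1.310 = 1.835 d⁻¹.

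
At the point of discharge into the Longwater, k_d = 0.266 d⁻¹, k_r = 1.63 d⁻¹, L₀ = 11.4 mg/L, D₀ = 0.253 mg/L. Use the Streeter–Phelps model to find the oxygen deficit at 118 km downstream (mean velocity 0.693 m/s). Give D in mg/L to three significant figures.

Travel time t = x/v = 118 km / (0.693 m/s) = 118000 m / 0.693 m/s = 170300 s = 1.971 d.
k_d L₀/(k_r−k_d) = 0.266×11.4/(1.63−0.266) = 3.032/1.364 = 2.223 mg/L.
e^(−k_d t) = e^(−0.266×1.971) = 0.5920; e^(−k_r t) = e^(−1.63×1.971) = 0.04026.
D = 2.223 × (0.5920 − 0.04026) + 0.253 × 0.04026 = 1.227 + 0.01019 = 1.237 mg/L.

D ≈ 1.24 mg/L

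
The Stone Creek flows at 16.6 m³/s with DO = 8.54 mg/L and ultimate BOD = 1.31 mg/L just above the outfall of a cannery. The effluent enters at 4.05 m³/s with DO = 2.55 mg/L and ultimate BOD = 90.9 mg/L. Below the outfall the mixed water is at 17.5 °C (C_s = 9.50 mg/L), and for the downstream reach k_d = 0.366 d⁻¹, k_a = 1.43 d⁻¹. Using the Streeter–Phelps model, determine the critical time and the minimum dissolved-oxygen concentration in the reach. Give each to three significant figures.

t_c ≈ 0.906 d; minimum DO ≈ 6.03 mg/L

Mixed DO = (16.6×8.54 + 4.05×2.55)/(16.6+4.05) = 152.1/20.65 = 7.365 mg/L.
Mixed L₀ = (16.6×1.31 + 4.05×90.9)/(20.65) = 389.9/20.65 = 18.88 mg/L.
Initial deficit D₀ = C_s − DO₀ = 9.50 − 7.365 = 2.135 mg/L.
t_c = (1/1.064) ln[(1.43/0.366)(1 − 2.135×1.064/(0.366×18.88))] = 0.9398 × ln(2.623) = 0.9063 d.
D_c = (0.366/1.43) × 18.88 × e^(−0.366×0.9063) = 0.2559 × 18.88 × 0.7177 = 3.468 mg/L.
Minimum DO = 9.50 − 3.468 = 6.032 mg/L.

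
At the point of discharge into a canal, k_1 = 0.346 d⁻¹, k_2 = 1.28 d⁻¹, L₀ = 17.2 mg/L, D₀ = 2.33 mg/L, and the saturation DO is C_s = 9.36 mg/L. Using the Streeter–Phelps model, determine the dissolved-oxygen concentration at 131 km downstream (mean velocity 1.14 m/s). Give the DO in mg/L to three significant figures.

DO ≈ 6.07 mg/L

Travel time t = x/v = 131 km / (1.14 m/s) = 131000 m / 1.14 m/s = 114900 s = 1.330 d.
k_1 L₀/(k_2−k_1) = 0.346×17.2/(1.28−0.346) = 5.951/0.9340 = 6.372 mg/L.
e^(−k_1 t) = e^(−0.346×1.330) = 0.6312; e^(−k_2 t) = e^(−1.28×1.330) = 0.1822.
D = 6.372 × (0.6312 − 0.1822) + 2.33 × 0.1822 = 2.860 + 0.4246 = 3.285 mg/L.
DO = C_s − D = 9.36 − 3.285 = 6.075 mg/L.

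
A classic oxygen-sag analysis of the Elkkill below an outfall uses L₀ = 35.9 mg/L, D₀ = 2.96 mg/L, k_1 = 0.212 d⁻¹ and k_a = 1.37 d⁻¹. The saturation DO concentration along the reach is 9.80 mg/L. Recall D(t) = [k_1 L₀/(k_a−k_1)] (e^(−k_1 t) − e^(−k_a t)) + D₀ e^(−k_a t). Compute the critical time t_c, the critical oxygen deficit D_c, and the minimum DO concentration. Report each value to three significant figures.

t_c ≈ 1.09 d; D_c ≈ 4.40 mg/L; min DO ≈ 5.40 mg/L

t_c = [1/(k_a−k_1)] ln[(k_a/k_1)(1 − D₀(k_a−k_1)/(k_1 L₀))]
= [1/(1.37−0.212)] ln[(1.37/0.212)(1 − 2.96×1.158/(0.212×35.9))]
= (1/1.158) ln[6.462 × 0.5496] = 0.8636 × ln(3.552) = 0.8636 × 1.267 = 1.095 d.
D_c = (k_1/k_a) L₀ e^(−k_1 t_c) = (0.212/1.37) × 35.9 × e^(−0.212×1.095) = 0.1547 × 35.9 × 0.7929 = 4.405 mg/L.
Minimum DO = C_s − D_c = 9.80 − 4.405 = 5.395 mg/L.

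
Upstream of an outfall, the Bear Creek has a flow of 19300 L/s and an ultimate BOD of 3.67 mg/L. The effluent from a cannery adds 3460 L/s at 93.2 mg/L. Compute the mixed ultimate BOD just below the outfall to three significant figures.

Flow-weighted mixing: C = (Q_r C_r + Q_w C_w)/(Q_r + Q_w)
= (19300×3.67 + 3460×93.2)/(19300 + 3460) = 393300/22760 = 17.28 mg/L.

17.3 mg/L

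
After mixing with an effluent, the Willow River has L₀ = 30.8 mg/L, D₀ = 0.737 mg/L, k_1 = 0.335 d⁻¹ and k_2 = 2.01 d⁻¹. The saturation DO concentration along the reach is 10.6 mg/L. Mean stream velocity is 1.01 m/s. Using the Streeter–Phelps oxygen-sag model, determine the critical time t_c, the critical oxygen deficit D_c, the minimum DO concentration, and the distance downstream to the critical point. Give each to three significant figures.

t_c = [1/(k_2−k_1)] ln[(k_2/k_1)(1 − D₀(k_2−k_1)/(k_1 L₀))]
= [1/(2.01−0.335)] ln[(2.01/0.335)(1 − 0.737×1.675/(0.335×30.8))]
= (1/1.675) ln[6.000 × 0.8804] = 0.5970 × ln(5.282) = 0.5970 × 1.664 = 0.9936 d.
D_c = (k_1/k_2) L₀ e^(−k_1 t_c) = (0.335/2.01) × 30.8 × e^(−0.335×0.9936) = 0.1667 × 30.8 × 0.7169 = 3.680 mg/L.
Minimum DO = C_s − D_c = 10.6 − 3.680 = 6.920 mg/L.
x_c = v t_c = 1.01 m/s × 0.9936 d × 86400 s/d = 86710 m ≈ 86.7 km.

t_c ≈ 0.994 d; D_c ≈ 3.68 mg/L; min DO ≈ 6.92 mg/L; x_c ≈ 86.7 km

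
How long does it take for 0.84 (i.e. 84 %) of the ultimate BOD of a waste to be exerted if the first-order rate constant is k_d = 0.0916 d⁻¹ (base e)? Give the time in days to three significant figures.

y/L₀ = 1 − e^(−k_d t) = 0.84 ⇒ e^(−k_d t) = 0.160
t = −ln(0.160) / 0.0916 = 1.833 / 0.0916 = 20.01 d.

t ≈ 20.0 d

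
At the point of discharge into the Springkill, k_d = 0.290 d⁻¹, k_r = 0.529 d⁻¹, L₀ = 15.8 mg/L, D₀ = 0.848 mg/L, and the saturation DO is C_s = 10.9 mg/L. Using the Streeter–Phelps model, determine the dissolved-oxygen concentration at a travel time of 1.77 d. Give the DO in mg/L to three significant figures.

DO ≈ 6.61 mg/L

k_d L₀/(k_r−k_d) = 0.290×15.8/(0.529−0.290) = 4.582/0.2390 = 19.17 mg/L.
e^(−k_d t) = e^(−0.290×1.770) = 0.5985; e^(−k_r t) = e^(−0.529×1.770) = 0.3921.
D = 19.17 × (0.5985 − 0.3921) + 0.848 × 0.3921 = 3.958 + 0.3325 = 4.290 mg/L.
DO = C_s − D = 10.9 − 4.290 = 6.610 mg/L.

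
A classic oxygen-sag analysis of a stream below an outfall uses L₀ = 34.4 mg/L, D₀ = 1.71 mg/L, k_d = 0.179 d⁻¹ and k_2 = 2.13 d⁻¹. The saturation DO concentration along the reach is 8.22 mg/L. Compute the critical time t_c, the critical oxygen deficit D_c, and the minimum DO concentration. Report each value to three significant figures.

At the critical point dD/dt = 0, so k_d L₀ e^(−k_d t) = k_2 D. Substituting D(t) from the Streeter–Phelps equation and solving for t gives
t_c = ln[(k_2/k_d)(1 − D₀(k_2−k_d)/(k_d L₀))] / (k_2−k_d).
Here k_2−k_d = 1.951 d⁻¹ and 1 − D₀(k_2−k_d)/(k_d L₀) = 1 − 1.71×1.951/(0.179×34.4) = 0.4582, so
t_c = ln(11.90 × 0.4582) / 1.951 = 1.696 / 1.951 = 0.8693 d.
D_c = (k_d/k_2) L₀ e^(−k_d t_c) = (0.179/2.13) × 34.4 × e^(−0.179×0.8693) = 0.08404 × 34.4 × 0.8559 = 2.474 mg/L.
Minimum DO = C_s − D_c = 8.22 − 2.474 = 5.746 mg/L.

t_c ≈ 0.869 d; D_c ≈ 2.47 mg/L; min DO ≈ 5.75 mg/L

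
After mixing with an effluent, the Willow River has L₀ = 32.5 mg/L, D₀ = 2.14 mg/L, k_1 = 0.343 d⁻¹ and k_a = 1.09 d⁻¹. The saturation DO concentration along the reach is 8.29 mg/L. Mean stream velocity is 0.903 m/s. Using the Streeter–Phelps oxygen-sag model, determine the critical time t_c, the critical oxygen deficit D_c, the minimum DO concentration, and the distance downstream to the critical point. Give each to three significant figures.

t_c ≈ 1.34 d; D_c ≈ 6.46 mg/L; min DO ≈ 1.83 mg/L; x_c ≈ 105 km

With k_a/k_1 = 3.178 and 1 − D₀(k_a−k_1)/(k_1 L₀) = 0.8566,
t_c = ln(3.178 × 0.8566) / (1.09 − 0.343) = ln(2.722) / 0.7470 = 1.001/0.7470 = 1.341 d.
D_c = (k_1/k_a) L₀ e^(−k_1 t_c) = (0.343/1.09) × 32.5 × e^(−0.343×1.341) = 0.3147 × 32.5 × 0.6314 = 6.457 mg/L.
Minimum DO = C_s − D_c = 8.29 − 6.457 = 1.833 mg/L.
x_c = v t_c = 0.903 m/s × 1.341 d × 86400 s/d = 104600 m ≈ 105 km.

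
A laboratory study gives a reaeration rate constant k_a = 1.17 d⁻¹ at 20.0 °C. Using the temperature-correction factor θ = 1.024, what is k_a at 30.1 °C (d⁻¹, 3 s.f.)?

k_a ≈ 1.49 d⁻¹

k_a(T₂) = k_a(T₁) · θ^(T₂−T₁) = 1.17 × 1.024^(30.1−20.0)
= 1.17 × 1.024^10.1 = 1.17 × 1.271 = 1.487 d⁻¹.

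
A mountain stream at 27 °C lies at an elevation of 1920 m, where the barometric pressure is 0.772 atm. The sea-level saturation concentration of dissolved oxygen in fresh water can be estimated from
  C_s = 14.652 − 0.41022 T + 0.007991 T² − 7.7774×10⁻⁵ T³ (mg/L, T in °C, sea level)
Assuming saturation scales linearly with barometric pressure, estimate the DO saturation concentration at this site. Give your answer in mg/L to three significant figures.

At sea level: C_s = 14.652 − 0.41022×27 + 0.007991×27² − 7.7774×10⁻⁵×27³ = 7.871 mg/L.
Pressure correction: C_s' = 7.871 × 0.772 = 6.076 mg/L.

C_s ≈ 6.08 mg/L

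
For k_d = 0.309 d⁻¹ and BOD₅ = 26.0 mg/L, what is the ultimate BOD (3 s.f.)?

BOD₅ = L₀(1 − e^(−5k_d)) ⇒ L₀ = BOD₅ / (1 − e^(−5×0.309))
= 26.0 / (1 − 0.2133) = 26.0 / 0.7867 = 33.05 mg/L.

L₀ ≈ 33.0 mg/L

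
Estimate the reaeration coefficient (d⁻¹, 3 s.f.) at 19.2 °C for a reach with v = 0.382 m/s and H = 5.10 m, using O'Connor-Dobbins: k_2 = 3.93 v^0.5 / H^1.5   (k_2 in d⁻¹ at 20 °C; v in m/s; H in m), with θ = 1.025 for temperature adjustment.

k_2 ≈ 0.207 d⁻¹

k_2(20) = 3.93 × 0.382^0.5 / 5.10^1.5 = 3.93 × 0.6181 / 11.52 = 0.2109 d⁻¹.
k_2(19.2) = 0.2109 × 1.025^(19.2−20) = 0.2109 × 0.9804 = 0.2068 d⁻¹.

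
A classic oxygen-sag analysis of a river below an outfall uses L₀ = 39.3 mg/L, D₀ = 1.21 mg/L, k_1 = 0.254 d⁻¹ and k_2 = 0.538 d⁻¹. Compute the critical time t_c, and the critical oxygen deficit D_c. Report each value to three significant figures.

t_c ≈ 2.52 d; D_c ≈ 9.78 mg/L

At the critical point dD/dt = 0, so k_1 L₀ e^(−k_1 t) = k_2 D. Substituting D(t) from the Streeter–Phelps equation and solving for t gives
t_c = ln[(k_2/k_1)(1 − D₀(k_2−k_1)/(k_1 L₀))] / (k_2−k_1).
Here k_2−k_1 = 0.2840 d⁻¹ and 1 − D₀(k_2−k_1)/(k_1 L₀) = 1 − 1.21×0.2840/(0.254×39.3) = 0.9656, so
t_c = ln(2.118 × 0.9656) / 0.2840 = 0.7155 / 0.2840 = 2.519 d.
L(t_c) = L₀ e^(−k_1 t_c) = 39.3 × 0.5273 = 20.72 mg/L, and at the critical point k_2 D_c = k_1 L, so D_c = (0.254/0.538) × 20.72 = 9.784 mg/L.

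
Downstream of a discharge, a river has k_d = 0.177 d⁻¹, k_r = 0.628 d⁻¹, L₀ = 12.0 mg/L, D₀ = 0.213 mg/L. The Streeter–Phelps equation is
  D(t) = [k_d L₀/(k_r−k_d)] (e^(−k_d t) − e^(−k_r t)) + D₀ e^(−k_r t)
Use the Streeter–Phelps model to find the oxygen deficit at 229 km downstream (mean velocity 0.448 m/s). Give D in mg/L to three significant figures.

Travel time t = x/v = 229 km / (0.448 m/s) = 229000 m / 0.448 m/s = 511200 s = 5.916 d.
k_d L₀/(k_r−k_d) = 0.177×12.0/(0.628−0.177) = 2.124/0.4510 = 4.710 mg/L.
e^(−k_d t) = e^(−0.177×5.916) = 0.3509; e^(−k_r t) = e^(−0.628×5.916) = 0.02435.
D = 4.710 × (0.3509 − 0.02435) + 0.213 × 0.02435 = 1.538 + 0.005186 = 1.543 mg/L.

D ≈ 1.54 mg/L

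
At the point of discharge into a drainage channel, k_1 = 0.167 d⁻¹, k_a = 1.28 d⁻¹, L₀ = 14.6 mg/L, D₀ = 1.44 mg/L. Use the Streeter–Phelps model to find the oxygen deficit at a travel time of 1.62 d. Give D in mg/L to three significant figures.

k_1 L₀/(k_a−k_1) = 0.167×14.6/(1.28−0.167) = 2.438/1.113 = 2.191 mg/L.
e^(−k_1 t) = e^(−0.167×1.620) = 0.7630; e^(−k_a t) = e^(−1.28×1.620) = 0.1257.
D = 2.191 × (0.7630 − 0.1257) + 1.44 × 0.1257 = 1.396 + 0.1811 = 1.577 mg/L.

D ≈ 1.58 mg/L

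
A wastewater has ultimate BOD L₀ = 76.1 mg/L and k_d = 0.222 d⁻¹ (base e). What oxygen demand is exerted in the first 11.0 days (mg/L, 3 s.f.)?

y ≈ 69.5 mg/L

y_t = L₀(1 − e^(−k_d t)) = 76.1 × (1 − e^(−0.222×11.0))
= 76.1 × (1 − 0.08699) = 76.1 × 0.9130 = 69.48 mg/L.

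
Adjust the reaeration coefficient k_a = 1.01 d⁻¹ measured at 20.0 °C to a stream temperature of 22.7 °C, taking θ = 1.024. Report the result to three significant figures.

k_a ≈ 1.08 d⁻¹

k_a(T₂) = k_a(T₁) · θ^(T₂−T₁) = 1.01 × 1.024^(22.7−20.0)
= 1.01 × 1.024^2.70 = 1.01 × 1.066 = 1.077 d⁻¹.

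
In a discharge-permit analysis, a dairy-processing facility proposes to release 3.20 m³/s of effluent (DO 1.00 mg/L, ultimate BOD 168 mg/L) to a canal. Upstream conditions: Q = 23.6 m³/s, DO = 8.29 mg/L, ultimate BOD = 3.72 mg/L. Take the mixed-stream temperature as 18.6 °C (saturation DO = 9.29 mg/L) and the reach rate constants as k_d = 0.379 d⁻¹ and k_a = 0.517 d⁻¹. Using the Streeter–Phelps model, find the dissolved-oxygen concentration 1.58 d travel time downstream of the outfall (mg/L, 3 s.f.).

DO ≈ 1.56 mg/L

Mixed DO = (23.6×8.29 + 3.20×1.00)/(23.6+3.20) = 198.8/26.80 = 7.420 mg/L.
Mixed L₀ = (23.6×3.72 + 3.20×168)/(26.80) = 625.4/26.80 = 23.34 mg/L.
Initial deficit D₀ = C_s − DO₀ = 9.29 − 7.420 = 1.870 mg/L.
D(1.58) = [0.379×23.34/(0.517−0.379)](e^(−0.379×1.58) − e^(−0.517×1.58)) + 1.870 e^(−0.517×1.58)
= 64.09 × (0.5495 − 0.4418) + 1.870 × 0.4418 = 7.725 mg/L.
DO = 9.29 − 7.725 = 1.565 mg/L.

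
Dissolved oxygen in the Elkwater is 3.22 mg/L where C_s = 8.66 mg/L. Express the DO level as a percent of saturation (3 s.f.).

% saturation = C/C_s × 100 = 3.22/8.66 × 100 = 37.2 %.

37.2 % saturation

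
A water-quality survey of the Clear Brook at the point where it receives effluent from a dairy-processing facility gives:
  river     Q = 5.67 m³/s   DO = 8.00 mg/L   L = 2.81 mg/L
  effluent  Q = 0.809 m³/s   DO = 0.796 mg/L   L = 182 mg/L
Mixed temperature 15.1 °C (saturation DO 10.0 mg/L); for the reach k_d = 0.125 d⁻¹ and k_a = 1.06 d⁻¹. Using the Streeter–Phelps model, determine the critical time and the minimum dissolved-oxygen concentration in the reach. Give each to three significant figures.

Mixed DO = (5.67×8.00 + 0.809×0.796)/(5.67+0.809) = 46.00/6.479 = 7.100 mg/L.
Mixed L₀ = (5.67×2.81 + 0.809×182)/(6.479) = 163.2/6.479 = 25.18 mg/L.
Initial deficit D₀ = C_s − DO₀ = 10.0 − 7.100 = 2.900 mg/L.
t_c = (1/0.9350) ln[(1.06/0.125)(1 − 2.900×0.9350/(0.125×25.18))] = 1.070 × ln(1.177) = 0.1745 d.
D_c = (0.125/1.06) × 25.18 × e^(−0.125×0.1745) = 0.1179 × 25.18 × 0.9784 = 2.906 mg/L.
Minimum DO = 10.0 − 2.906 = 7.094 mg/L.

t_c ≈ 0.174 d; minimum DO ≈ 7.09 mg/L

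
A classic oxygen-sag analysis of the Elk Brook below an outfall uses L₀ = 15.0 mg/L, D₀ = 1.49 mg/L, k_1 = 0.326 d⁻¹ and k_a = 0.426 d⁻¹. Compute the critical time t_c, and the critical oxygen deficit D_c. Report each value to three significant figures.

t_c ≈ 2.37 d; D_c ≈ 5.31 mg/L

t_c = [1/(k_a−k_1)] ln[(k_a/k_1)(1 − D₀(k_a−k_1)/(k_1 L₀))]
= [1/(0.426−0.326)] ln[(0.426/0.326)(1 − 1.49×0.1000/(0.326×15.0))]
= (1/0.1000) ln[1.307 × 0.9695] = 10.00 × ln(1.267) = 10.00 × 0.2366 = 2.366 d.
D_c = (k_1/k_a) L₀ e^(−k_1 t_c) = (0.326/0.426) × 15.0 × e^(−0.326×2.366) = 0.7653 × 15.0 × 0.4624 = 5.308 mg/L.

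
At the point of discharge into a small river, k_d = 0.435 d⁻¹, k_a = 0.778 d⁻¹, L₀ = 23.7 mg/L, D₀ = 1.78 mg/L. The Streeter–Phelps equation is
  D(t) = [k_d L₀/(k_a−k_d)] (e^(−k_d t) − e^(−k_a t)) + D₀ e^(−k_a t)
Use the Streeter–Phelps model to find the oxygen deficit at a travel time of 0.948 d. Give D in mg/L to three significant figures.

k_d L₀/(k_a−k_d) = 0.435×23.7/(0.778−0.435) = 10.31/0.3430 = 30.06 mg/L.
e^(−k_d t) = e^(−0.435×0.9480) = 0.6621; e^(−k_a t) = e^(−0.778×0.9480) = 0.4783.
D = 30.06 × (0.6621 − 0.4783) + 1.78 × 0.4783 = 5.524 + 0.8514 = 6.375 mg/L.

D ≈ 6.38 mg/L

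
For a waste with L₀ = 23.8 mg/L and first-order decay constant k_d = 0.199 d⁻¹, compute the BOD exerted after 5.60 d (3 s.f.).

y_t = L₀(1 − e^(−k_d t)) = 23.8 × (1 − e^(−0.199×5.60))
= 23.8 × (1 − 0.3281) = 23.8 × 0.6719 = 15.99 mg/L.

y ≈ 16.0 mg/L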